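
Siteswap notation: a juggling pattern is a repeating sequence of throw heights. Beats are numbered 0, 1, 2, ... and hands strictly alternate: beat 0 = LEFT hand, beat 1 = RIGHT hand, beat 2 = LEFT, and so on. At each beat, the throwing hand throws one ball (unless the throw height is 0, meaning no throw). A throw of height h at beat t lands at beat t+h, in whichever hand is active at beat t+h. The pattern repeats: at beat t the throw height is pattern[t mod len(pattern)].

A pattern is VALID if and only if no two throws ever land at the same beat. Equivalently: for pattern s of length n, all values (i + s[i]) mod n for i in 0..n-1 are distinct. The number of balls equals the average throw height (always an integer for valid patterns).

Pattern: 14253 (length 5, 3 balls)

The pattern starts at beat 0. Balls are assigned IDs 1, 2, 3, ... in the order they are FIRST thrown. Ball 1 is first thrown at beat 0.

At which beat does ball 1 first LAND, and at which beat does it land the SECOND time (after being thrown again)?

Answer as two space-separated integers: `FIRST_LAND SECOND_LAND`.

Beat 0 (L): throw ball1 h=1 -> lands@1:R; in-air after throw: [b1@1:R]
Beat 1 (R): throw ball1 h=4 -> lands@5:R; in-air after throw: [b1@5:R]
Beat 2 (L): throw ball2 h=2 -> lands@4:L; in-air after throw: [b2@4:L b1@5:R]
Beat 3 (R): throw ball3 h=5 -> lands@8:L; in-air after throw: [b2@4:L b1@5:R b3@8:L]
Beat 4 (L): throw ball2 h=3 -> lands@7:R; in-air after throw: [b1@5:R b2@7:R b3@8:L]
Beat 5 (R): throw ball1 h=1 -> lands@6:L; in-air after throw: [b1@6:L b2@7:R b3@8:L]
Ball 1: thrown@0 h=1 -> first land @1; rethrown@1 h=4 -> second land @5

Answer: 1 5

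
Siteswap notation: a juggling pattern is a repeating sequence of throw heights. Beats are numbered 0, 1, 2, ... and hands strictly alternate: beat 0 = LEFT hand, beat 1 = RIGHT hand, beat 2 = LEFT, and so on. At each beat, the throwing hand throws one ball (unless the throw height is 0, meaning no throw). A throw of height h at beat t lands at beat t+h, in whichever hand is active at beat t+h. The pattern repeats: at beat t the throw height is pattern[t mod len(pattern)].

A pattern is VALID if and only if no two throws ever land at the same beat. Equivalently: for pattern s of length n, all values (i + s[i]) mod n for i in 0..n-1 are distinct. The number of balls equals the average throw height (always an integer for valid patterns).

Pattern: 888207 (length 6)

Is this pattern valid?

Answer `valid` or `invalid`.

Answer: invalid

Derivation:
i=0: (i + s[i]) mod n = (0 + 8) mod 6 = 2
i=1: (i + s[i]) mod n = (1 + 8) mod 6 = 3
i=2: (i + s[i]) mod n = (2 + 8) mod 6 = 4
i=3: (i + s[i]) mod n = (3 + 2) mod 6 = 5
i=4: (i + s[i]) mod n = (4 + 0) mod 6 = 4
i=5: (i + s[i]) mod n = (5 + 7) mod 6 = 0
Residues: [2, 3, 4, 5, 4, 0], distinct: False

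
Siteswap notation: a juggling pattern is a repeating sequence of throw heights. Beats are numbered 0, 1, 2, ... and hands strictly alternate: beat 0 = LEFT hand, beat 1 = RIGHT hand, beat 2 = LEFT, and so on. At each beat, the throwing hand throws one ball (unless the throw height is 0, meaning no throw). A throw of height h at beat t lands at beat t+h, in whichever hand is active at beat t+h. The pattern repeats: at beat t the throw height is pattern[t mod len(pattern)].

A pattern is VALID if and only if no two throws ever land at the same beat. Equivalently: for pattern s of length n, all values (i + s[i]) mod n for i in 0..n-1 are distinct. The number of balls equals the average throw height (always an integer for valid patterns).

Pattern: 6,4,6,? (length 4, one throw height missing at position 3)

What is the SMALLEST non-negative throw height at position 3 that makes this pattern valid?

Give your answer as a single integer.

i=0: (0 + 6) mod 4 = 2
i=1: (1 + 4) mod 4 = 1
i=2: (2 + 6) mod 4 = 0
i=3: s[i]=? (unknown)
Known residues: [0, 1, 2]; need a permutation of 0..3, so missing residue r = 3
Need (3 + s) mod 4 = 3; smallest s = (3 - 3) mod 4 = 0

Answer: 0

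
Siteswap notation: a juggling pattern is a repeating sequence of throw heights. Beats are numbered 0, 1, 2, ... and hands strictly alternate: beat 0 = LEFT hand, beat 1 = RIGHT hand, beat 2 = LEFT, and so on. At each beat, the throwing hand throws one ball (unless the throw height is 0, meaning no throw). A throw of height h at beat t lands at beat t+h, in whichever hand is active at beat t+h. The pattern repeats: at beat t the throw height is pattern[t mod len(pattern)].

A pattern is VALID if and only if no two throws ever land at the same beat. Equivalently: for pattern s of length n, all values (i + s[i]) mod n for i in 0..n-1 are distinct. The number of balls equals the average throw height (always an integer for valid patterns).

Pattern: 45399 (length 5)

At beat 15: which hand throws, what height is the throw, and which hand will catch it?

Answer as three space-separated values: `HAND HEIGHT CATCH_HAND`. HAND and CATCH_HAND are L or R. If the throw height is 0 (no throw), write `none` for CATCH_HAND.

Answer: R 4 R

Derivation:
Beat 15: 15 mod 2 = 1, so hand = R
Throw height = pattern[15 mod 5] = pattern[0] = 4
Lands at beat 15+4=19, 19 mod 2 = 1, so catch hand = R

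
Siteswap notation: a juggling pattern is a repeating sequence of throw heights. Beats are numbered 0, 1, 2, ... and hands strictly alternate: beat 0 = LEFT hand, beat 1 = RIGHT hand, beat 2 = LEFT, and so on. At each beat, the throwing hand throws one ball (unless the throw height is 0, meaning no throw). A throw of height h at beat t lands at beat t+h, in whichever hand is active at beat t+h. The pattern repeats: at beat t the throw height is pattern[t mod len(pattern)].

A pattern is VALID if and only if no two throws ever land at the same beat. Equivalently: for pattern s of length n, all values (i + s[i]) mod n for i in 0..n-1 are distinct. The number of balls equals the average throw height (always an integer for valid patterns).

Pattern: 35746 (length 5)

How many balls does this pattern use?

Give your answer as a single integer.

Pattern = [3, 5, 7, 4, 6], length n = 5
  position 0: throw height = 3, running sum = 3
  position 1: throw height = 5, running sum = 8
  position 2: throw height = 7, running sum = 15
  position 3: throw height = 4, running sum = 19
  position 4: throw height = 6, running sum = 25
Total sum = 25; balls = sum / n = 25 / 5 = 5

Answer: 5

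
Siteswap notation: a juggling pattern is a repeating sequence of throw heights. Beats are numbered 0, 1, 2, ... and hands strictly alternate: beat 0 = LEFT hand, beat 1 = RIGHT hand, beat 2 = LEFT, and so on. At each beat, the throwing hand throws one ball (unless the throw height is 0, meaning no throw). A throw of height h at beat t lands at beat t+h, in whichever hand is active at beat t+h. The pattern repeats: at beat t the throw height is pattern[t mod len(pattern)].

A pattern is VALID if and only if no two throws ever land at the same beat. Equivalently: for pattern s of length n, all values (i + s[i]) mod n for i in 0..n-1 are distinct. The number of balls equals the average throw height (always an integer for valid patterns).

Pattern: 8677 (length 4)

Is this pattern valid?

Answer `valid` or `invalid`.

Answer: valid

Derivation:
i=0: (i + s[i]) mod n = (0 + 8) mod 4 = 0
i=1: (i + s[i]) mod n = (1 + 6) mod 4 = 3
i=2: (i + s[i]) mod n = (2 + 7) mod 4 = 1
i=3: (i + s[i]) mod n = (3 + 7) mod 4 = 2
Residues: [0, 3, 1, 2], distinct: True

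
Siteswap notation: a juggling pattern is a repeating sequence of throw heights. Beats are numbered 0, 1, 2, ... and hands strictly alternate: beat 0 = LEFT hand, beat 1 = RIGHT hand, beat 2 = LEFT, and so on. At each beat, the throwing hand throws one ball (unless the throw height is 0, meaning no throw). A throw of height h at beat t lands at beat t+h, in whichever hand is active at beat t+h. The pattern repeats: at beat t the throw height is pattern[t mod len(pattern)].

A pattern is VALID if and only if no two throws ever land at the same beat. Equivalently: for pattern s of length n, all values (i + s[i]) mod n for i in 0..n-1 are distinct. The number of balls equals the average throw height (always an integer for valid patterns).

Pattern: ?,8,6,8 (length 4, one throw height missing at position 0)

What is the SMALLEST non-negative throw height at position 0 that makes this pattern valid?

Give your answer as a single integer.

Answer: 2

Derivation:
i=0: s[i]=? (unknown)
i=1: (1 + 8) mod 4 = 1
i=2: (2 + 6) mod 4 = 0
i=3: (3 + 8) mod 4 = 3
Known residues: [0, 1, 3]; need a permutation of 0..3, so missing residue r = 2
Need (0 + s) mod 4 = 2; smallest s = (2 - 0) mod 4 = 2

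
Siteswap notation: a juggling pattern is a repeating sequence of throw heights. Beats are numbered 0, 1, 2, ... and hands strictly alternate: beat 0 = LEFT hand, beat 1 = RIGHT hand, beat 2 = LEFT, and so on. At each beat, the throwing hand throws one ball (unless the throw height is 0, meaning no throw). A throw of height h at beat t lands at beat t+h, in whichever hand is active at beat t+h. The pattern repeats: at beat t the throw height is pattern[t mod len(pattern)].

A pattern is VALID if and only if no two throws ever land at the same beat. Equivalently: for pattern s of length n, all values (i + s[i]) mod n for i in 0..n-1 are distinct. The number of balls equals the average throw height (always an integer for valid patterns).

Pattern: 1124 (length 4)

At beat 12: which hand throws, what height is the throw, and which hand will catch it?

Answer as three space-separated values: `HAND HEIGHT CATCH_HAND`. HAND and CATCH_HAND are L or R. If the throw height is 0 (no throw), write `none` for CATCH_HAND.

Beat 12: 12 mod 2 = 0, so hand = L
Throw height = pattern[12 mod 4] = pattern[0] = 1
Lands at beat 12+1=13, 13 mod 2 = 1, so catch hand = R

Answer: L 1 R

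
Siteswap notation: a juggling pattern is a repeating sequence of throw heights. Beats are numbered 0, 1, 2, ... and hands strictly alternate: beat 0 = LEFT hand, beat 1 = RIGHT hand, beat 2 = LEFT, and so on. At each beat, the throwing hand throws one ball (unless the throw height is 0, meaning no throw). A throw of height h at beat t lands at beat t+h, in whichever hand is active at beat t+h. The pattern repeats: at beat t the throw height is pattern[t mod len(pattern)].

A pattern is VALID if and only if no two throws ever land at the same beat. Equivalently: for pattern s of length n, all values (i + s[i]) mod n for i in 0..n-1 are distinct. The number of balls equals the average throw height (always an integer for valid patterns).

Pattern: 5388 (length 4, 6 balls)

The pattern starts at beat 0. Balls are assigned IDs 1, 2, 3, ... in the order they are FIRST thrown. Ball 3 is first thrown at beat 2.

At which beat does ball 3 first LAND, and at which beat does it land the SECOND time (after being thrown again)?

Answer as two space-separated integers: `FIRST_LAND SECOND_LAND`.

Beat 0 (L): throw ball1 h=5 -> lands@5:R; in-air after throw: [b1@5:R]
Beat 1 (R): throw ball2 h=3 -> lands@4:L; in-air after throw: [b2@4:L b1@5:R]
Beat 2 (L): throw ball3 h=8 -> lands@10:L; in-air after throw: [b2@4:L b1@5:R b3@10:L]
Beat 3 (R): throw ball4 h=8 -> lands@11:R; in-air after throw: [b2@4:L b1@5:R b3@10:L b4@11:R]
Beat 4 (L): throw ball2 h=5 -> lands@9:R; in-air after throw: [b1@5:R b2@9:R b3@10:L b4@11:R]
Beat 5 (R): throw ball1 h=3 -> lands@8:L; in-air after throw: [b1@8:L b2@9:R b3@10:L b4@11:R]
Beat 6 (L): throw ball5 h=8 -> lands@14:L; in-air after throw: [b1@8:L b2@9:R b3@10:L b4@11:R b5@14:L]
Beat 7 (R): throw ball6 h=8 -> lands@15:R; in-air after throw: [b1@8:L b2@9:R b3@10:L b4@11:R b5@14:L b6@15:R]
Beat 8 (L): throw ball1 h=5 -> lands@13:R; in-air after throw: [b2@9:R b3@10:L b4@11:R b1@13:R b5@14:L b6@15:R]
Beat 9 (R): throw ball2 h=3 -> lands@12:L; in-air after throw: [b3@10:L b4@11:R b2@12:L b1@13:R b5@14:L b6@15:R]
Beat 10 (L): throw ball3 h=8 -> lands@18:L; in-air after throw: [b4@11:R b2@12:L b1@13:R b5@14:L b6@15:R b3@18:L]
Beat 11 (R): throw ball4 h=8 -> lands@19:R; in-air after throw: [b2@12:L b1@13:R b5@14:L b6@15:R b3@18:L b4@19:R]
Beat 12 (L): throw ball2 h=5 -> lands@17:R; in-air after throw: [b1@13:R b5@14:L b6@15:R b2@17:R b3@18:L b4@19:R]
Beat 13 (R): throw ball1 h=3 -> lands@16:L; in-air after throw: [b5@14:L b6@15:R b1@16:L b2@17:R b3@18:L b4@19:R]
Beat 14 (L): throw ball5 h=8 -> lands@22:L; in-air after throw: [b6@15:R b1@16:L b2@17:R b3@18:L b4@19:R b5@22:L]
Beat 15 (R): throw ball6 h=8 -> lands@23:R; in-air after throw: [b1@16:L b2@17:R b3@18:L b4@19:R b5@22:L b6@23:R]
Beat 16 (L): throw ball1 h=5 -> lands@21:R; in-air after throw: [b2@17:R b3@18:L b4@19:R b1@21:R b5@22:L b6@23:R]
Beat 17 (R): throw ball2 h=3 -> lands@20:L; in-air after throw: [b3@18:L b4@19:R b2@20:L b1@21:R b5@22:L b6@23:R]
Beat 18 (L): throw ball3 h=8 -> lands@26:L; in-air after throw: [b4@19:R b2@20:L b1@21:R b5@22:L b6@23:R b3@26:L]
Ball 3: thrown@2 h=8 -> first land @10; rethrown@10 h=8 -> second land @18

Answer: 10 18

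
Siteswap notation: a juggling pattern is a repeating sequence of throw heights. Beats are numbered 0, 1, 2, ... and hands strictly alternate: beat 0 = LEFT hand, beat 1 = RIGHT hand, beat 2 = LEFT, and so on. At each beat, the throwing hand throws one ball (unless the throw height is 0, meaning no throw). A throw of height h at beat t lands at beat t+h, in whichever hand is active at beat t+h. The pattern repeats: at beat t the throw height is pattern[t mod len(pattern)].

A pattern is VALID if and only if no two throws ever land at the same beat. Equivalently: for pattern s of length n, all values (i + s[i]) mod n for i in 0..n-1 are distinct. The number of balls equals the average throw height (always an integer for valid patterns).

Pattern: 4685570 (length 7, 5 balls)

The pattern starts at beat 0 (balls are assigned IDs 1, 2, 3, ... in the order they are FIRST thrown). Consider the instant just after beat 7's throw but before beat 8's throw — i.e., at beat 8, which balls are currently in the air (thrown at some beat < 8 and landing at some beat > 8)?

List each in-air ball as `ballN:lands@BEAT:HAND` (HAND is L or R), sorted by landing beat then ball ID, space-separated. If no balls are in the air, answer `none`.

Answer: ball1:lands@9:R ball3:lands@10:L ball2:lands@11:R ball5:lands@12:L

Derivation:
Beat 0 (L): throw ball1 h=4 -> lands@4:L; in-air after throw: [b1@4:L]
Beat 1 (R): throw ball2 h=6 -> lands@7:R; in-air after throw: [b1@4:L b2@7:R]
Beat 2 (L): throw ball3 h=8 -> lands@10:L; in-air after throw: [b1@4:L b2@7:R b3@10:L]
Beat 3 (R): throw ball4 h=5 -> lands@8:L; in-air after throw: [b1@4:L b2@7:R b4@8:L b3@10:L]
Beat 4 (L): throw ball1 h=5 -> lands@9:R; in-air after throw: [b2@7:R b4@8:L b1@9:R b3@10:L]
Beat 5 (R): throw ball5 h=7 -> lands@12:L; in-air after throw: [b2@7:R b4@8:L b1@9:R b3@10:L b5@12:L]
Beat 7 (R): throw ball2 h=4 -> lands@11:R; in-air after throw: [b4@8:L b1@9:R b3@10:L b2@11:R b5@12:L]
Beat 8 (L): throw ball4 h=6 -> lands@14:L; in-air after throw: [b1@9:R b3@10:L b2@11:R b5@12:L b4@14:L]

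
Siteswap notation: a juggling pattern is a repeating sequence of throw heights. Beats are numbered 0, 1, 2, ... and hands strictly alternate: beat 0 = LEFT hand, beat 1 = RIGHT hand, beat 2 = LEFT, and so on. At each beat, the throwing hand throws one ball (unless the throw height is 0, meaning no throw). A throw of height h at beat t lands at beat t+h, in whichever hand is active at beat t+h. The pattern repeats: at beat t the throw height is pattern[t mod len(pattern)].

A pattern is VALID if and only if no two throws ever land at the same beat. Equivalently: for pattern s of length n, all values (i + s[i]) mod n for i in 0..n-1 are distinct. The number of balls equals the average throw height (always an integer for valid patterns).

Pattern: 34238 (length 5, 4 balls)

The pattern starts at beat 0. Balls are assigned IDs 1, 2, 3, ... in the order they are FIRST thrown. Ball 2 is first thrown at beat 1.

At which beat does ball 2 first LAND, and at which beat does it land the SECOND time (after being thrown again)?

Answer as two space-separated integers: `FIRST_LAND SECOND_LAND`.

Answer: 5 8

Derivation:
Beat 0 (L): throw ball1 h=3 -> lands@3:R; in-air after throw: [b1@3:R]
Beat 1 (R): throw ball2 h=4 -> lands@5:R; in-air after throw: [b1@3:R b2@5:R]
Beat 2 (L): throw ball3 h=2 -> lands@4:L; in-air after throw: [b1@3:R b3@4:L b2@5:R]
Beat 3 (R): throw ball1 h=3 -> lands@6:L; in-air after throw: [b3@4:L b2@5:R b1@6:L]
Beat 4 (L): throw ball3 h=8 -> lands@12:L; in-air after throw: [b2@5:R b1@6:L b3@12:L]
Beat 5 (R): throw ball2 h=3 -> lands@8:L; in-air after throw: [b1@6:L b2@8:L b3@12:L]
Beat 6 (L): throw ball1 h=4 -> lands@10:L; in-air after throw: [b2@8:L b1@10:L b3@12:L]
Beat 7 (R): throw ball4 h=2 -> lands@9:R; in-air after throw: [b2@8:L b4@9:R b1@10:L b3@12:L]
Beat 8 (L): throw ball2 h=3 -> lands@11:R; in-air after throw: [b4@9:R b1@10:L b2@11:R b3@12:L]
Ball 2: thrown@1 h=4 -> first land @5; rethrown@5 h=3 -> second land @8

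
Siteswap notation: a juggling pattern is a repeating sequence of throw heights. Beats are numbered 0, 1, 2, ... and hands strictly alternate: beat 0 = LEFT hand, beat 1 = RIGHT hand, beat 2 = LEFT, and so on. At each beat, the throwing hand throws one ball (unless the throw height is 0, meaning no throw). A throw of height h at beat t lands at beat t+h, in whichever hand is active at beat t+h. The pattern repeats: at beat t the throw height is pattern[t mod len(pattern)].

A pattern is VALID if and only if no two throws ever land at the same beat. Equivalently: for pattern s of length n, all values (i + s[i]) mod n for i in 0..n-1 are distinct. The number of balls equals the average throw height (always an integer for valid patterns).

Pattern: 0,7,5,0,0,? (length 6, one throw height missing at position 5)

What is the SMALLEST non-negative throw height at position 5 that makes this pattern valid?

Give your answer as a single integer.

i=0: (0 + 0) mod 6 = 0
i=1: (1 + 7) mod 6 = 2
i=2: (2 + 5) mod 6 = 1
i=3: (3 + 0) mod 6 = 3
i=4: (4 + 0) mod 6 = 4
i=5: s[i]=? (unknown)
Known residues: [0, 1, 2, 3, 4]; need a permutation of 0..5, so missing residue r = 5
Need (5 + s) mod 6 = 5; smallest s = (5 - 5) mod 6 = 0

Answer: 0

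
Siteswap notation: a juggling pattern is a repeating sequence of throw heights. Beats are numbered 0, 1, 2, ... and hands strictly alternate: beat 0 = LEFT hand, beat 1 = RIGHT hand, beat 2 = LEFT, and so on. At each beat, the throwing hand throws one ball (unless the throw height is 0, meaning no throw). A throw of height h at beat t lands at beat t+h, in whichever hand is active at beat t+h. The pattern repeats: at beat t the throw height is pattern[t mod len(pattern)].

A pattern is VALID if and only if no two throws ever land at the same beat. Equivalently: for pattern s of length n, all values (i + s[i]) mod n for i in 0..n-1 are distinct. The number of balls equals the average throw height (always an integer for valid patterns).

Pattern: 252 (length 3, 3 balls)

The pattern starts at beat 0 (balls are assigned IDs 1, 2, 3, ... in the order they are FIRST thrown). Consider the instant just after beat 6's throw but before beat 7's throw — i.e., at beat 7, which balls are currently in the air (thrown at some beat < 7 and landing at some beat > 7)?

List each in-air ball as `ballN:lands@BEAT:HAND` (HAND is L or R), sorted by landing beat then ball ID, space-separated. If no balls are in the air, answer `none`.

Answer: ball2:lands@8:L ball1:lands@9:R

Derivation:
Beat 0 (L): throw ball1 h=2 -> lands@2:L; in-air after throw: [b1@2:L]
Beat 1 (R): throw ball2 h=5 -> lands@6:L; in-air after throw: [b1@2:L b2@6:L]
Beat 2 (L): throw ball1 h=2 -> lands@4:L; in-air after throw: [b1@4:L b2@6:L]
Beat 3 (R): throw ball3 h=2 -> lands@5:R; in-air after throw: [b1@4:L b3@5:R b2@6:L]
Beat 4 (L): throw ball1 h=5 -> lands@9:R; in-air after throw: [b3@5:R b2@6:L b1@9:R]
Beat 5 (R): throw ball3 h=2 -> lands@7:R; in-air after throw: [b2@6:L b3@7:R b1@9:R]
Beat 6 (L): throw ball2 h=2 -> lands@8:L; in-air after throw: [b3@7:R b2@8:L b1@9:R]
Beat 7 (R): throw ball3 h=5 -> lands@12:L; in-air after throw: [b2@8:L b1@9:R b3@12:L]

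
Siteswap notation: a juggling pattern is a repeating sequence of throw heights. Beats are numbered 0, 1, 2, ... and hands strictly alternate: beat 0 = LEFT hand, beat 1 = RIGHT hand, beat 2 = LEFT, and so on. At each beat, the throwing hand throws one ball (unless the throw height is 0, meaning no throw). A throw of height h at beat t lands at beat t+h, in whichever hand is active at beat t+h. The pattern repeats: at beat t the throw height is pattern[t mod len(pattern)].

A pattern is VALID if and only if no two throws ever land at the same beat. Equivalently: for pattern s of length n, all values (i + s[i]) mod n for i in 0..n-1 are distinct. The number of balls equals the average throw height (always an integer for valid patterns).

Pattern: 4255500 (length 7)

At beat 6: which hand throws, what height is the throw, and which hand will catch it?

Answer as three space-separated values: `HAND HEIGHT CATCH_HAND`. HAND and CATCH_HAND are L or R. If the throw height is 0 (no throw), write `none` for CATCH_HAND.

Answer: L 0 none

Derivation:
Beat 6: 6 mod 2 = 0, so hand = L
Throw height = pattern[6 mod 7] = pattern[6] = 0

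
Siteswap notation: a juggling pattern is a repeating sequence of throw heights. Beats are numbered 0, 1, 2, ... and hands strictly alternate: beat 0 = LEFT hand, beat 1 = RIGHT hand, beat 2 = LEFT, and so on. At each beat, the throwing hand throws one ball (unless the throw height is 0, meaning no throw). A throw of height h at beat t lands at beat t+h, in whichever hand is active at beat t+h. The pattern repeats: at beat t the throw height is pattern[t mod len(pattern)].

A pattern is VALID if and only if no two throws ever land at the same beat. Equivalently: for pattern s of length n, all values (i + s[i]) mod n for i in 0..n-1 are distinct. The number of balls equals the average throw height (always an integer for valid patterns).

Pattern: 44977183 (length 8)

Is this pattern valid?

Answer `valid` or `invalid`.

i=0: (i + s[i]) mod n = (0 + 4) mod 8 = 4
i=1: (i + s[i]) mod n = (1 + 4) mod 8 = 5
i=2: (i + s[i]) mod n = (2 + 9) mod 8 = 3
i=3: (i + s[i]) mod n = (3 + 7) mod 8 = 2
i=4: (i + s[i]) mod n = (4 + 7) mod 8 = 3
i=5: (i + s[i]) mod n = (5 + 1) mod 8 = 6
i=6: (i + s[i]) mod n = (6 + 8) mod 8 = 6
i=7: (i + s[i]) mod n = (7 + 3) mod 8 = 2
Residues: [4, 5, 3, 2, 3, 6, 6, 2], distinct: False

Answer: invalid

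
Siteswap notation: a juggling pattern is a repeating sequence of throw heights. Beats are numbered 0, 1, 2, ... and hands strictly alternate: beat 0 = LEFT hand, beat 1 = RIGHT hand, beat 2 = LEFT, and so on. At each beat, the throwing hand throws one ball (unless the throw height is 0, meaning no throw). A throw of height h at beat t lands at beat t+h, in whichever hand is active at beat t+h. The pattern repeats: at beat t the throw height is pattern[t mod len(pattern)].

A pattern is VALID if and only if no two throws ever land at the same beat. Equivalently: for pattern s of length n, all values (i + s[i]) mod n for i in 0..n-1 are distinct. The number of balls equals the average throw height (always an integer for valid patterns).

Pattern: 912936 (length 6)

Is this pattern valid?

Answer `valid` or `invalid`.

Answer: valid

Derivation:
i=0: (i + s[i]) mod n = (0 + 9) mod 6 = 3
i=1: (i + s[i]) mod n = (1 + 1) mod 6 = 2
i=2: (i + s[i]) mod n = (2 + 2) mod 6 = 4
i=3: (i + s[i]) mod n = (3 + 9) mod 6 = 0
i=4: (i + s[i]) mod n = (4 + 3) mod 6 = 1
i=5: (i + s[i]) mod n = (5 + 6) mod 6 = 5
Residues: [3, 2, 4, 0, 1, 5], distinct: True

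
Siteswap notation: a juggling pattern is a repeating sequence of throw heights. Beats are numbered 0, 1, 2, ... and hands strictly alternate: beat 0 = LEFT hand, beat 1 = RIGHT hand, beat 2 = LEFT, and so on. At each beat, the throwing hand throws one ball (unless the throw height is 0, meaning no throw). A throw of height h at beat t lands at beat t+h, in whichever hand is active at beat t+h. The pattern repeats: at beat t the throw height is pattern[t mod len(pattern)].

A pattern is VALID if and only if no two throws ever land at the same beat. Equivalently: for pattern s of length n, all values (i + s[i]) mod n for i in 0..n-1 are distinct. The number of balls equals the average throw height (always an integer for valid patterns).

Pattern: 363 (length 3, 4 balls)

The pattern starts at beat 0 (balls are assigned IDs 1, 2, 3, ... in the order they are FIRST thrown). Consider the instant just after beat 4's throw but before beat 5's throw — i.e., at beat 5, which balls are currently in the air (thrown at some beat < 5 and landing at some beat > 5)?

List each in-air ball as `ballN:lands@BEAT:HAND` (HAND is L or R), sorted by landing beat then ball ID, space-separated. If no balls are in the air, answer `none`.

Answer: ball1:lands@6:L ball2:lands@7:R ball4:lands@10:L

Derivation:
Beat 0 (L): throw ball1 h=3 -> lands@3:R; in-air after throw: [b1@3:R]
Beat 1 (R): throw ball2 h=6 -> lands@7:R; in-air after throw: [b1@3:R b2@7:R]
Beat 2 (L): throw ball3 h=3 -> lands@5:R; in-air after throw: [b1@3:R b3@5:R b2@7:R]
Beat 3 (R): throw ball1 h=3 -> lands@6:L; in-air after throw: [b3@5:R b1@6:L b2@7:R]
Beat 4 (L): throw ball4 h=6 -> lands@10:L; in-air after throw: [b3@5:R b1@6:L b2@7:R b4@10:L]
Beat 5 (R): throw ball3 h=3 -> lands@8:L; in-air after throw: [b1@6:L b2@7:R b3@8:L b4@10:L]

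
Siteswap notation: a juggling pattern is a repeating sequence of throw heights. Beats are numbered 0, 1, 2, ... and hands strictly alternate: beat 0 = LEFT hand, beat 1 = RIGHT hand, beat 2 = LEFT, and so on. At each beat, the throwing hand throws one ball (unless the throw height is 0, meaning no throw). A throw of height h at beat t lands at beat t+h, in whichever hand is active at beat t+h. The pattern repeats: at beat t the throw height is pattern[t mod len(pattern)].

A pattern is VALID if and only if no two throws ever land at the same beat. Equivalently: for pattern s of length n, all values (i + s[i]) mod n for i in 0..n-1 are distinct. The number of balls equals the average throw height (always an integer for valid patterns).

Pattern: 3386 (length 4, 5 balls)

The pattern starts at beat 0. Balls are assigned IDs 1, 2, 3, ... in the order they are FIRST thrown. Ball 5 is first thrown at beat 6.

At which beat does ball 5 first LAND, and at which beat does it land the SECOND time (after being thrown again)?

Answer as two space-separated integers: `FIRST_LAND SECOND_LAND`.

Answer: 14 22

Derivation:
Beat 0 (L): throw ball1 h=3 -> lands@3:R; in-air after throw: [b1@3:R]
Beat 1 (R): throw ball2 h=3 -> lands@4:L; in-air after throw: [b1@3:R b2@4:L]
Beat 2 (L): throw ball3 h=8 -> lands@10:L; in-air after throw: [b1@3:R b2@4:L b3@10:L]
Beat 3 (R): throw ball1 h=6 -> lands@9:R; in-air after throw: [b2@4:L b1@9:R b3@10:L]
Beat 4 (L): throw ball2 h=3 -> lands@7:R; in-air after throw: [b2@7:R b1@9:R b3@10:L]
Beat 5 (R): throw ball4 h=3 -> lands@8:L; in-air after throw: [b2@7:R b4@8:L b1@9:R b3@10:L]
Beat 6 (L): throw ball5 h=8 -> lands@14:L; in-air after throw: [b2@7:R b4@8:L b1@9:R b3@10:L b5@14:L]
Beat 7 (R): throw ball2 h=6 -> lands@13:R; in-air after throw: [b4@8:L b1@9:R b3@10:L b2@13:R b5@14:L]
Beat 8 (L): throw ball4 h=3 -> lands@11:R; in-air after throw: [b1@9:R b3@10:L b4@11:R b2@13:R b5@14:L]
Beat 9 (R): throw ball1 h=3 -> lands@12:L; in-air after throw: [b3@10:L b4@11:R b1@12:L b2@13:R b5@14:L]
Beat 10 (L): throw ball3 h=8 -> lands@18:L; in-air after throw: [b4@11:R b1@12:L b2@13:R b5@14:L b3@18:L]
Beat 11 (R): throw ball4 h=6 -> lands@17:R; in-air after throw: [b1@12:L b2@13:R b5@14:L b4@17:R b3@18:L]
Beat 12 (L): throw ball1 h=3 -> lands@15:R; in-air after throw: [b2@13:R b5@14:L b1@15:R b4@17:R b3@18:L]
Beat 13 (R): throw ball2 h=3 -> lands@16:L; in-air after throw: [b5@14:L b1@15:R b2@16:L b4@17:R b3@18:L]
Beat 14 (L): throw ball5 h=8 -> lands@22:L; in-air after throw: [b1@15:R b2@16:L b4@17:R b3@18:L b5@22:L]
Beat 15 (R): throw ball1 h=6 -> lands@21:R; in-air after throw: [b2@16:L b4@17:R b3@18:L b1@21:R b5@22:L]
Beat 16 (L): throw ball2 h=3 -> lands@19:R; in-air after throw: [b4@17:R b3@18:L b2@19:R b1@21:R b5@22:L]
Beat 17 (R): throw ball4 h=3 -> lands@20:L; in-air after throw: [b3@18:L b2@19:R b4@20:L b1@21:R b5@22:L]
Beat 18 (L): throw ball3 h=8 -> lands@26:L; in-air after throw: [b2@19:R b4@20:L b1@21:R b5@22:L b3@26:L]
Beat 19 (R): throw ball2 h=6 -> lands@25:R; in-air after throw: [b4@20:L b1@21:R b5@22:L b2@25:R b3@26:L]
Beat 20 (L): throw ball4 h=3 -> lands@23:R; in-air after throw: [b1@21:R b5@22:L b4@23:R b2@25:R b3@26:L]
Beat 21 (R): throw ball1 h=3 -> lands@24:L; in-air after throw: [b5@22:L b4@23:R b1@24:L b2@25:R b3@26:L]
Beat 22 (L): throw ball5 h=8 -> lands@30:L; in-air after throw: [b4@23:R b1@24:L b2@25:R b3@26:L b5@30:L]
Ball 5: thrown@6 h=8 -> first land @14; rethrown@14 h=8 -> second land @22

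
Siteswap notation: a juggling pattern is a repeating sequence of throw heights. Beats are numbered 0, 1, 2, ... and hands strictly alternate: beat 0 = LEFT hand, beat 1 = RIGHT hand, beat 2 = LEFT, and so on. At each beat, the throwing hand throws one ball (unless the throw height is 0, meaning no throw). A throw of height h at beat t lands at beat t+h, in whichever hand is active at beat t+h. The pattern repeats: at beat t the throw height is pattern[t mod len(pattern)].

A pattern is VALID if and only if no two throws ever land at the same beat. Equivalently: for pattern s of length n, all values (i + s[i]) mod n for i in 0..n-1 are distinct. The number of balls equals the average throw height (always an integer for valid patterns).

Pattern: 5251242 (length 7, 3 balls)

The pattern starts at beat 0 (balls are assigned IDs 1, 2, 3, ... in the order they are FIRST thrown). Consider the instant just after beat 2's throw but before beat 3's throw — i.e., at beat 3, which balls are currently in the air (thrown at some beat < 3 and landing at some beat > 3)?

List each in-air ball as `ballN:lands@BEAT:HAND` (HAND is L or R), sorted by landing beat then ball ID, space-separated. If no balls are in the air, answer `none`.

Beat 0 (L): throw ball1 h=5 -> lands@5:R; in-air after throw: [b1@5:R]
Beat 1 (R): throw ball2 h=2 -> lands@3:R; in-air after throw: [b2@3:R b1@5:R]
Beat 2 (L): throw ball3 h=5 -> lands@7:R; in-air after throw: [b2@3:R b1@5:R b3@7:R]
Beat 3 (R): throw ball2 h=1 -> lands@4:L; in-air after throw: [b2@4:L b1@5:R b3@7:R]

Answer: ball1:lands@5:R ball3:lands@7:R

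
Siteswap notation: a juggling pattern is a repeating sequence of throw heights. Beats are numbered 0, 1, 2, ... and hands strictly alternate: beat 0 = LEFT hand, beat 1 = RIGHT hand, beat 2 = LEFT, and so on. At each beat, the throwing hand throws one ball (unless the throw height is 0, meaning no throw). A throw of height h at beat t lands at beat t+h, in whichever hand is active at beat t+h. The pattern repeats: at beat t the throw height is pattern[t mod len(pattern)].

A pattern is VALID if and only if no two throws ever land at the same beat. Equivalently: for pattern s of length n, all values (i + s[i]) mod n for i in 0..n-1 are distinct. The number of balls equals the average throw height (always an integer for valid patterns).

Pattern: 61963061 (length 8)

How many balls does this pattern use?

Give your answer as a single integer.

Answer: 4

Derivation:
Pattern = [6, 1, 9, 6, 3, 0, 6, 1], length n = 8
  position 0: throw height = 6, running sum = 6
  position 1: throw height = 1, running sum = 7
  position 2: throw height = 9, running sum = 16
  position 3: throw height = 6, running sum = 22
  position 4: throw height = 3, running sum = 25
  position 5: throw height = 0, running sum = 25
  position 6: throw height = 6, running sum = 31
  position 7: throw height = 1, running sum = 32
Total sum = 32; balls = sum / n = 32 / 8 = 4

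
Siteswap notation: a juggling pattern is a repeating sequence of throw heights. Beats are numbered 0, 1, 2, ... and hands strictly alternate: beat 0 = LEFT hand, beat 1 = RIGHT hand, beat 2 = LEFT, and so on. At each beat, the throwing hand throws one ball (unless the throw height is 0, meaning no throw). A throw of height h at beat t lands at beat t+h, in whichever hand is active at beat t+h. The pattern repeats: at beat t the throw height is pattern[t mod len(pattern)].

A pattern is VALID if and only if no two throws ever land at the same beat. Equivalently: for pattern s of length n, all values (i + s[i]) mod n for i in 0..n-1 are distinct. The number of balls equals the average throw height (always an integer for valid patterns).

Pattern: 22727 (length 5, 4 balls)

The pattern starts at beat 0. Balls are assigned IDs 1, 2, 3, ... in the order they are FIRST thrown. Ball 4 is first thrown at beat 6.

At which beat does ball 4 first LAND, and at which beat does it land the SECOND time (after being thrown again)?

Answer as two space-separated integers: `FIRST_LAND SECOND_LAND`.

Answer: 8 10

Derivation:
Beat 0 (L): throw ball1 h=2 -> lands@2:L; in-air after throw: [b1@2:L]
Beat 1 (R): throw ball2 h=2 -> lands@3:R; in-air after throw: [b1@2:L b2@3:R]
Beat 2 (L): throw ball1 h=7 -> lands@9:R; in-air after throw: [b2@3:R b1@9:R]
Beat 3 (R): throw ball2 h=2 -> lands@5:R; in-air after throw: [b2@5:R b1@9:R]
Beat 4 (L): throw ball3 h=7 -> lands@11:R; in-air after throw: [b2@5:R b1@9:R b3@11:R]
Beat 5 (R): throw ball2 h=2 -> lands@7:R; in-air after throw: [b2@7:R b1@9:R b3@11:R]
Beat 6 (L): throw ball4 h=2 -> lands@8:L; in-air after throw: [b2@7:R b4@8:L b1@9:R b3@11:R]
Beat 7 (R): throw ball2 h=7 -> lands@14:L; in-air after throw: [b4@8:L b1@9:R b3@11:R b2@14:L]
Beat 8 (L): throw ball4 h=2 -> lands@10:L; in-air after throw: [b1@9:R b4@10:L b3@11:R b2@14:L]
Beat 9 (R): throw ball1 h=7 -> lands@16:L; in-air after throw: [b4@10:L b3@11:R b2@14:L b1@16:L]
Beat 10 (L): throw ball4 h=2 -> lands@12:L; in-air after throw: [b3@11:R b4@12:L b2@14:L b1@16:L]
Ball 4: thrown@6 h=2 -> first land @8; rethrown@8 h=2 -> second land @10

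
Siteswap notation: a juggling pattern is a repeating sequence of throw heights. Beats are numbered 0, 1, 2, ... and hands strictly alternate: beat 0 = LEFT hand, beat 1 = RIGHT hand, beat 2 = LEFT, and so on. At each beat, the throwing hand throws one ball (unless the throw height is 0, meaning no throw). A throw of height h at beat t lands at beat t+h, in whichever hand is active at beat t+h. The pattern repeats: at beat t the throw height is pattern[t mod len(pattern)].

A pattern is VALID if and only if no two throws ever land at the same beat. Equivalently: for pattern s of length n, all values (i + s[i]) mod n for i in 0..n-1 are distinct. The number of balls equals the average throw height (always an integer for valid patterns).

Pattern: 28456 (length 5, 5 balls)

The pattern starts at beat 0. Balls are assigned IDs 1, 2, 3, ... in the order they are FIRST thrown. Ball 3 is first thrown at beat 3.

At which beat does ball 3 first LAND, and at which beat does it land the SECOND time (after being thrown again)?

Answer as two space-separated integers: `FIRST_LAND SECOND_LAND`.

Beat 0 (L): throw ball1 h=2 -> lands@2:L; in-air after throw: [b1@2:L]
Beat 1 (R): throw ball2 h=8 -> lands@9:R; in-air after throw: [b1@2:L b2@9:R]
Beat 2 (L): throw ball1 h=4 -> lands@6:L; in-air after throw: [b1@6:L b2@9:R]
Beat 3 (R): throw ball3 h=5 -> lands@8:L; in-air after throw: [b1@6:L b3@8:L b2@9:R]
Beat 4 (L): throw ball4 h=6 -> lands@10:L; in-air after throw: [b1@6:L b3@8:L b2@9:R b4@10:L]
Beat 5 (R): throw ball5 h=2 -> lands@7:R; in-air after throw: [b1@6:L b5@7:R b3@8:L b2@9:R b4@10:L]
Beat 6 (L): throw ball1 h=8 -> lands@14:L; in-air after throw: [b5@7:R b3@8:L b2@9:R b4@10:L b1@14:L]
Beat 7 (R): throw ball5 h=4 -> lands@11:R; in-air after throw: [b3@8:L b2@9:R b4@10:L b5@11:R b1@14:L]
Beat 8 (L): throw ball3 h=5 -> lands@13:R; in-air after throw: [b2@9:R b4@10:L b5@11:R b3@13:R b1@14:L]
Beat 9 (R): throw ball2 h=6 -> lands@15:R; in-air after throw: [b4@10:L b5@11:R b3@13:R b1@14:L b2@15:R]
Beat 10 (L): throw ball4 h=2 -> lands@12:L; in-air after throw: [b5@11:R b4@12:L b3@13:R b1@14:L b2@15:R]
Beat 11 (R): throw ball5 h=8 -> lands@19:R; in-air after throw: [b4@12:L b3@13:R b1@14:L b2@15:R b5@19:R]
Beat 12 (L): throw ball4 h=4 -> lands@16:L; in-air after throw: [b3@13:R b1@14:L b2@15:R b4@16:L b5@19:R]
Ball 3: thrown@3 h=5 -> first land @8; rethrown@8 h=5 -> second land @13

Answer: 8 13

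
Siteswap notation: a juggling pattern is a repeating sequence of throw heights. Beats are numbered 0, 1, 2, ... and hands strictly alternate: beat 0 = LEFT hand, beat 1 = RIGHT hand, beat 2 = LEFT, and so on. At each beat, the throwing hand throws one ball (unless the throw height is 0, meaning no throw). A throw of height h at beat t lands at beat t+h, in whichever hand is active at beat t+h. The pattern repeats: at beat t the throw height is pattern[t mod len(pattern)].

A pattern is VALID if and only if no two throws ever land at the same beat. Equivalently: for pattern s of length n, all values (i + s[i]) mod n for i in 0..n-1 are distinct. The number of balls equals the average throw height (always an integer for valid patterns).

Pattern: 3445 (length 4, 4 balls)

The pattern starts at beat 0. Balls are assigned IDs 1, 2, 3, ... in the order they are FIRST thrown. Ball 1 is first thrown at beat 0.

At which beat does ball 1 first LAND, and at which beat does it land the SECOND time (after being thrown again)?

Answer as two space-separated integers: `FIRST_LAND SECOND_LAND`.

Answer: 3 8

Derivation:
Beat 0 (L): throw ball1 h=3 -> lands@3:R; in-air after throw: [b1@3:R]
Beat 1 (R): throw ball2 h=4 -> lands@5:R; in-air after throw: [b1@3:R b2@5:R]
Beat 2 (L): throw ball3 h=4 -> lands@6:L; in-air after throw: [b1@3:R b2@5:R b3@6:L]
Beat 3 (R): throw ball1 h=5 -> lands@8:L; in-air after throw: [b2@5:R b3@6:L b1@8:L]
Beat 4 (L): throw ball4 h=3 -> lands@7:R; in-air after throw: [b2@5:R b3@6:L b4@7:R b1@8:L]
Beat 5 (R): throw ball2 h=4 -> lands@9:R; in-air after throw: [b3@6:L b4@7:R b1@8:L b2@9:R]
Beat 6 (L): throw ball3 h=4 -> lands@10:L; in-air after throw: [b4@7:R b1@8:L b2@9:R b3@10:L]
Beat 7 (R): throw ball4 h=5 -> lands@12:L; in-air after throw: [b1@8:L b2@9:R b3@10:L b4@12:L]
Beat 8 (L): throw ball1 h=3 -> lands@11:R; in-air after throw: [b2@9:R b3@10:L b1@11:R b4@12:L]
Ball 1: thrown@0 h=3 -> first land @3; rethrown@3 h=5 -> second land @8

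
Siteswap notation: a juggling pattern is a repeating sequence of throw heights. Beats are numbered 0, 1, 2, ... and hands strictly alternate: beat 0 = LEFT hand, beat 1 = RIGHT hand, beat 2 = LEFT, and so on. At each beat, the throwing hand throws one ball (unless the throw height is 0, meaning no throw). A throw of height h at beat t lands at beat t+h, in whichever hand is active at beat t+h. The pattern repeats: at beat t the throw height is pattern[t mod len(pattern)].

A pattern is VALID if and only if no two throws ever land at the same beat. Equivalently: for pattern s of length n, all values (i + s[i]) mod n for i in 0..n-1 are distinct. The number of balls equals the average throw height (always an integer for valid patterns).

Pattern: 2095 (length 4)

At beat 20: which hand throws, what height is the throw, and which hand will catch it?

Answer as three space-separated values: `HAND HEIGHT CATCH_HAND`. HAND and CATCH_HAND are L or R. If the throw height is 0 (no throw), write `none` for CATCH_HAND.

Beat 20: 20 mod 2 = 0, so hand = L
Throw height = pattern[20 mod 4] = pattern[0] = 2
Lands at beat 20+2=22, 22 mod 2 = 0, so catch hand = L

Answer: L 2 L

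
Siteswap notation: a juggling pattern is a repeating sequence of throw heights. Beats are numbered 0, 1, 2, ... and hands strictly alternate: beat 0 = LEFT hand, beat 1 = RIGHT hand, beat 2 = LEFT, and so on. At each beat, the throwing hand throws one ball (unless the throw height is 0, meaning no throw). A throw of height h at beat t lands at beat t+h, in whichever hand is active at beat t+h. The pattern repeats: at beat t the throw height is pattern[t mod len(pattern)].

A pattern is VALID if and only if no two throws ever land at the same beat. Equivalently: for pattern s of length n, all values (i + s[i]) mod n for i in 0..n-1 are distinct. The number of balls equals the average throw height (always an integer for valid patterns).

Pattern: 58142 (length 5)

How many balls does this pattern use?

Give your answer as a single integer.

Answer: 4

Derivation:
Pattern = [5, 8, 1, 4, 2], length n = 5
  position 0: throw height = 5, running sum = 5
  position 1: throw height = 8, running sum = 13
  position 2: throw height = 1, running sum = 14
  position 3: throw height = 4, running sum = 18
  position 4: throw height = 2, running sum = 20
Total sum = 20; balls = sum / n = 20 / 5 = 4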